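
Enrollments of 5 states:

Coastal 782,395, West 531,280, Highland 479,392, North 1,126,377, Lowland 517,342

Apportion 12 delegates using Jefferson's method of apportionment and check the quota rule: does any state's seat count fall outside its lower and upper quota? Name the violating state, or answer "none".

none

Standard quotas: Coastal 2.732, West 1.855, Highland 1.674, North 3.933, Lowland 1.806.
Jefferson allocation: Coastal 3, West 2, Highland 1, North 4, Lowland 2.
Every allocation lies between the lower and upper quota.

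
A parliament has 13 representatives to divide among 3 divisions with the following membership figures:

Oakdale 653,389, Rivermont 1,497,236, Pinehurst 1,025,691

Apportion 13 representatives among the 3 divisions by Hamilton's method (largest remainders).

Standard divisor: 3176316 ÷ 13 = 244332.
Standard quotas: Oakdale 2.6742, Rivermont 6.1279, Pinehurst 4.1979.
Lower quotas: Oakdale 2, Rivermont 6, Pinehurst 4 (sum 12, leaving 1 seat).
Remainders in descending order: Oakdale 0.6742, Pinehurst 0.1979, Rivermont 0.1279.
Largest remainder: Oakdale receives the extra seat.

Oakdale: 3; Rivermont: 6; Pinehurst: 4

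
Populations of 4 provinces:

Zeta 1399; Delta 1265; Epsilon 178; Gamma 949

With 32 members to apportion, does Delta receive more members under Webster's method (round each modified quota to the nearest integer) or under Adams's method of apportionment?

Webster

Webster: Zeta 12, Delta 11, Epsilon 1, Gamma 8.
Adams: Zeta 12, Delta 10, Epsilon 2, Gamma 8.
Delta gets 11 under Webster and 10 under Adams.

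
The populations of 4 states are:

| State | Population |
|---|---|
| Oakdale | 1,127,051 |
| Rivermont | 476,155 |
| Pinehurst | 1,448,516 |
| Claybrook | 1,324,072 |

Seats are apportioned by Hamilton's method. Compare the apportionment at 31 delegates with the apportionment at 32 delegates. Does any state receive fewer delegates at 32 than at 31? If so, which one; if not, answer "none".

At 31 seats: Oakdale 8, Rivermont 3, Pinehurst 10, Claybrook 10.
At 32 seats: Oakdale 8, Rivermont 3, Pinehurst 11, Claybrook 10.
No state's allocation decreased.

none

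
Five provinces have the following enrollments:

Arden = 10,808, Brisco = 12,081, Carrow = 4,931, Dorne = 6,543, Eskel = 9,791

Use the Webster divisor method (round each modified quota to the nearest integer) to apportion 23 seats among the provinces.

Standard divisor 44154/23 ≈ 1919.739; standard quotas: Arden 5.630, Brisco 6.293, Carrow 2.569, Dorne 3.408, Eskel 5.100.
Rounding to the nearest integer gives Arden 6, Brisco 6, Carrow 3, Dorne 3, Eskel 5 — total 23, matching the house size, so no adjustment is needed.

Arden 6, Brisco 6, Carrow 3, Dorne 3, Eskel 5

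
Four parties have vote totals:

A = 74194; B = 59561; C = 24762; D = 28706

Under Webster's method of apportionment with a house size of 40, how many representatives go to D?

Standard divisor 187223/40 ≈ 4680.575; standard quotas: A 15.851, B 12.725, C 5.290, D 6.133.
Rounding to the nearest integer gives A 16, B 13, C 5, D 6 — total 40, matching the house size, so no adjustment is needed.
D receives 6.

6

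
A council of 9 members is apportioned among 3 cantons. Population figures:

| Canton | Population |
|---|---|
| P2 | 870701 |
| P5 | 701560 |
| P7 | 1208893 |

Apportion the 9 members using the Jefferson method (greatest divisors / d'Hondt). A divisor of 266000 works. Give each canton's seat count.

P2 3, P5 2, P7 4

With modified divisor 266000: modified quotas P2 3.273, P5 2.637, P7 4.545.
Rounding down: P2 3, P5 2, P7 4 (total 9).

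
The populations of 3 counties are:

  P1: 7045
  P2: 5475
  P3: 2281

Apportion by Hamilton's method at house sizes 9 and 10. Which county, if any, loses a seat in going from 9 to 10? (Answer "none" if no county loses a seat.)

P3

At 9 seats: P1 4, P2 3, P3 2.
At 10 seats: P1 5, P2 4, P3 1.
P3 drops from 2 to 1.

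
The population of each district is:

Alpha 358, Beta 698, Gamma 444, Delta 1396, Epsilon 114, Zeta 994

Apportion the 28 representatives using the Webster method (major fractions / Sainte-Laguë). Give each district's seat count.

Alpha=2, Beta=5, Gamma=3, Delta=10, Epsilon=1, Zeta=7

Standard divisor 4004/28 ≈ 143; standard quotas: Alpha 2.503, Beta 4.881, Gamma 3.105, Delta 9.762, Epsilon 0.797, Zeta 6.951.
Rounding to the nearest integer gives 3, 5, 3, 10, 1, 7 = 29 seats, so the divisor must be adjusted.
With modified divisor 145: modified quotas Alpha 2.469, Beta 4.814, Gamma 3.062, Delta 9.628, Epsilon 0.786, Zeta 6.855.
Rounding to the nearest integer: Alpha 2, Beta 5, Gamma 3, Delta 10, Epsilon 1, Zeta 7 (total 28).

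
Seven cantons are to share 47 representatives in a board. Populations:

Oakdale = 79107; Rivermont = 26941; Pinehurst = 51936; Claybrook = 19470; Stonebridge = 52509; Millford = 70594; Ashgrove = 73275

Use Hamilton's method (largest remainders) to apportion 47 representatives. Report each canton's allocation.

Standard divisor: 373832 ÷ 47 ≈ 7953.872.
Standard quotas: Oakdale 9.9457, Rivermont 3.3872, Pinehurst 6.5296, Claybrook 2.4479, Stonebridge 6.6017, Millford 8.8754, Ashgrove 9.2125.
Lower quotas: Oakdale 9, Rivermont 3, Pinehurst 6, Claybrook 2, Stonebridge 6, Millford 8, Ashgrove 9 (sum 43, leaving 4 seats).
Remainders in descending order: Oakdale 0.9457, Millford 0.8754, Stonebridge 0.6017, Pinehurst 0.5296, Claybrook 0.4479, Rivermont 0.3872, Ashgrove 0.2125.
Largest remainders: Oakdale, Millford, Stonebridge, Pinehurst receive the extra seats.

Oakdale: 10, Rivermont: 3, Pinehurst: 7, Claybrook: 2, Stonebridge: 7, Millford: 9, Ashgrove: 9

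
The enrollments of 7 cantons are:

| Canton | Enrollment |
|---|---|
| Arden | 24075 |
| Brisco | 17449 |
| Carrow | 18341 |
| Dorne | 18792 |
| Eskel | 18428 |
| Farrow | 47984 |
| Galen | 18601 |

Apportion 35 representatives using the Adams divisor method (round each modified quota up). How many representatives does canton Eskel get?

Standard divisor 163670/35 ≈ 4676.286; standard quotas: Arden 5.148, Brisco 3.731, Carrow 3.922, Dorne 4.019, Eskel 3.941, Farrow 10.261, Galen 3.978.
Rounding up gives 6, 4, 4, 5, 4, 11, 4 = 38 seats, so the divisor must be adjusted.
With modified divisor 5100: modified quotas Arden 4.721, Brisco 3.421, Carrow 3.596, Dorne 3.685, Eskel 3.613, Farrow 9.409, Galen 3.647.
Rounding up: Arden 5, Brisco 4, Carrow 4, Dorne 4, Eskel 4, Farrow 10, Galen 4 (total 35).
Eskel receives 4.

4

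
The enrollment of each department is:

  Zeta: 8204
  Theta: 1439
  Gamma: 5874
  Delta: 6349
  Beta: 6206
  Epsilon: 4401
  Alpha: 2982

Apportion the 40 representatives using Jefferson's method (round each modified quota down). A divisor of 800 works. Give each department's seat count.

With modified divisor 800: modified quotas Zeta 10.255, Theta 1.799, Gamma 7.343, Delta 7.936, Beta 7.758, Epsilon 5.501, Alpha 3.728.
Rounding down: Zeta 10, Theta 1, Gamma 7, Delta 7, Beta 7, Epsilon 5, Alpha 3 (total 40).

Zeta=10, Theta=1, Gamma=7, Delta=7, Beta=7, Epsilon=5, Alpha=3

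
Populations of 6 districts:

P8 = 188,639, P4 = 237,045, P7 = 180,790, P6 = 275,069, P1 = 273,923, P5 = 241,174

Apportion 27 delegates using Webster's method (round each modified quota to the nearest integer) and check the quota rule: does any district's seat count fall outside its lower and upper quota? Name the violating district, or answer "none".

none

Standard quotas: P8 3.647, P4 4.583, P7 3.495, P6 5.318, P1 5.296, P5 4.662.
Webster allocation: P8 4, P4 5, P7 3, P6 5, P1 5, P5 5.
Every allocation lies between the lower and upper quota.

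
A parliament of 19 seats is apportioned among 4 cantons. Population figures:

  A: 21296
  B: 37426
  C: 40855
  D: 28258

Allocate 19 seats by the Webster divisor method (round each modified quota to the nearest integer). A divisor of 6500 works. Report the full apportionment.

A=3, B=6, C=6, D=4

With modified divisor 6500: modified quotas A 3.276, B 5.758, C 6.285, D 4.347.
Rounding to the nearest integer: A 3, B 6, C 6, D 4 (total 19).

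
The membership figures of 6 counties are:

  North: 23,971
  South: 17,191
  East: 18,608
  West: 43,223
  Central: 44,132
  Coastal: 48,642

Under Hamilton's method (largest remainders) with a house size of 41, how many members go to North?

Standard divisor: 195767 ÷ 41 ≈ 4774.805.
Standard quotas: North 5.0203, South 3.6004, East 3.8971, West 9.0523, Central 9.2427, Coastal 10.1872.
Lower quotas: North 5, South 3, East 3, West 9, Central 9, Coastal 10 (sum 39, leaving 2 seats).
Remainders in descending order: East 0.8971, South 0.6004, Central 0.2427, Coastal 0.1872, West 0.0523, North 0.0203.
Largest remainders: East, South receive the extra seats.
North receives 5.

5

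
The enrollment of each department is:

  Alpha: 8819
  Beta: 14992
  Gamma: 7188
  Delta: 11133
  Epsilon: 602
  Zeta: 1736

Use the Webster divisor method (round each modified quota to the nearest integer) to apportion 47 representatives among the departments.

Alpha=9; Beta=16; Gamma=7; Delta=12; Epsilon=1; Zeta=2

Standard divisor 44470/47 ≈ 946.17; standard quotas: Alpha 9.321, Beta 15.845, Gamma 7.597, Delta 11.766, Epsilon 0.636, Zeta 1.835.
Rounding to the nearest integer gives 9, 16, 8, 12, 1, 2 = 48 seats, so the divisor must be adjusted.
With modified divisor 963: modified quotas Alpha 9.158, Beta 15.568, Gamma 7.464, Delta 11.561, Epsilon 0.625, Zeta 1.803.
Rounding to the nearest integer: Alpha 9, Beta 16, Gamma 7, Delta 12, Epsilon 1, Zeta 2 (total 47).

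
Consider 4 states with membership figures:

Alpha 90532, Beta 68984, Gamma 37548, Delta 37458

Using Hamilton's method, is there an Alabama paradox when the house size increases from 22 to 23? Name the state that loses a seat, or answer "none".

Delta

At 22 seats: Alpha 8, Beta 6, Gamma 4, Delta 4.
At 23 seats: Alpha 9, Beta 7, Gamma 4, Delta 3.
Delta drops from 4 to 3.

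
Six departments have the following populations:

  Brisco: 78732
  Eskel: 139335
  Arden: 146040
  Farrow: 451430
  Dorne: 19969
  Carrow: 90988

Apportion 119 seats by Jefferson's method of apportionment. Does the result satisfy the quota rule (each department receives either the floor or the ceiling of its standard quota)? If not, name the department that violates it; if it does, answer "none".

Farrow

Standard quotas: Brisco 10.112, Eskel 17.896, Arden 18.758, Farrow 57.982, Dorne 2.565, Carrow 11.687.
Jefferson allocation: Brisco 10, Eskel 18, Arden 19, Farrow 59, Dorne 2, Carrow 11.
Farrow has quota 57.982 (lower 57, upper 58) but receives 59 — outside the quota interval.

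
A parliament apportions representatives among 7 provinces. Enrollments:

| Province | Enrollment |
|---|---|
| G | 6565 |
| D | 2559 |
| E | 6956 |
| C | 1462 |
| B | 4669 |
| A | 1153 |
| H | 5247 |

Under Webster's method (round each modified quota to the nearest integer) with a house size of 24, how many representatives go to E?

6

Standard divisor 28611/24 ≈ 1192.125; standard quotas: G 5.507, D 2.147, E 5.835, C 1.226, B 3.917, A 0.967, H 4.401.
Rounding to the nearest integer gives G 6, D 2, E 6, C 1, B 4, A 1, H 4 — total 24, matching the house size, so no adjustment is needed.
E receives 6.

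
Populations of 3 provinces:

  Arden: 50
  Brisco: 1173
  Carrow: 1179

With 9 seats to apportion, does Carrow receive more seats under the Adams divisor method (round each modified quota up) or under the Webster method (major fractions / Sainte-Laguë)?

Adams: Arden 1, Brisco 4, Carrow 4.
Webster: Arden 0, Brisco 4, Carrow 5.
Carrow gets 4 under Adams and 5 under Webster.

Webster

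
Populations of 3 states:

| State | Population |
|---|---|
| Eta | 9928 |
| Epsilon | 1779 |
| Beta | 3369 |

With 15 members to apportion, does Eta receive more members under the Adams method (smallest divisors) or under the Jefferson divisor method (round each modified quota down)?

Adams: Eta 9, Epsilon 2, Beta 4.
Jefferson: Eta 11, Epsilon 1, Beta 3.
Eta gets 9 under Adams and 11 under Jefferson.

Jefferson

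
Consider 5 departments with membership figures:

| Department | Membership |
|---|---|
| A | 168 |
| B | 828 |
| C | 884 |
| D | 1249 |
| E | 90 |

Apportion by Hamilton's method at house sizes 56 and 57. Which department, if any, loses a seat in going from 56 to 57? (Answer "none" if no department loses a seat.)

E

At 56 seats: A 3, B 14, C 15, D 22, E 2.
At 57 seats: A 3, B 15, C 16, D 22, E 1.
E drops from 2 to 1.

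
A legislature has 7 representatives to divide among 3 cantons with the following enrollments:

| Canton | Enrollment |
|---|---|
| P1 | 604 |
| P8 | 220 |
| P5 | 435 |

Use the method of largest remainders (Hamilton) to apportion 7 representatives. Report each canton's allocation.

P1: 3; P8: 1; P5: 3

Total 1259; standard divisor 1259/7 ≈ 179.857.
Standard quotas: P1 3.358, P8 1.223, P5 2.419.
Lower quotas: P1 3, P8 1, P5 2 (sum 6, leaving 1 seat).
Remainders in descending order: P5 0.419, P1 0.358, P8 0.223.
The surplus seat goes to P5.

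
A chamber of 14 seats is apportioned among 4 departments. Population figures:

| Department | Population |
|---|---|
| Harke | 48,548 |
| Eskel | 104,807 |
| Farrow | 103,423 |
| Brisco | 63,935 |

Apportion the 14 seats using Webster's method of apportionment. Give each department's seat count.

Harke: 2; Eskel: 5; Farrow: 4; Brisco: 3

Standard divisor 320713/14 ≈ 22908.071; standard quotas: Harke 2.119, Eskel 4.575, Farrow 4.515, Brisco 2.791.
Rounding to the nearest integer gives 2, 5, 5, 3 = 15 seats, so the divisor must be adjusted.
With modified divisor 23100: modified quotas Harke 2.102, Eskel 4.537, Farrow 4.477, Brisco 2.768.
Rounding to the nearest integer: Harke 2, Eskel 5, Farrow 4, Brisco 3 (total 14).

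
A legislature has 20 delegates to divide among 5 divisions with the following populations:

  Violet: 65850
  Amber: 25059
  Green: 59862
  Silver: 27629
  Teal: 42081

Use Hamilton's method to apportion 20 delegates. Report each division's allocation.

Standard divisor: 220481 ÷ 20 ≈ 11024.05.
Standard quotas: Violet 5.9733, Amber 2.2731, Green 5.4301, Silver 2.5062, Teal 3.8172.
Lower quotas: Violet 5, Amber 2, Green 5, Silver 2, Teal 3 (sum 17, leaving 3 seats).
Remainders in descending order: Violet 0.9733, Teal 0.8172, Silver 0.5062, Green 0.4301, Amber 0.2731.
Largest remainders: Violet, Teal, Silver receive the extra seats.

Violet 6; Amber 2; Green 5; Silver 3; Teal 4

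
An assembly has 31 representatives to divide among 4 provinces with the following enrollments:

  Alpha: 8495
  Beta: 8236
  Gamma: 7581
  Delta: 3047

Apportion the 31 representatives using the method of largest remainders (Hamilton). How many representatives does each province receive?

Total 27359; standard divisor 27359/31 ≈ 882.548.
Standard quotas: Alpha 9.6255, Beta 9.3321, Gamma 8.5899, Delta 3.4525.
Lower quotas: Alpha 9, Beta 9, Gamma 8, Delta 3 (sum 29, leaving 2 seats).
Remainders in descending order: Alpha 0.6255, Gamma 0.5899, Delta 0.4525, Beta 0.3321.
Largest remainders: Alpha, Gamma receive the extra seats.

Alpha 10, Beta 9, Gamma 9, Delta 3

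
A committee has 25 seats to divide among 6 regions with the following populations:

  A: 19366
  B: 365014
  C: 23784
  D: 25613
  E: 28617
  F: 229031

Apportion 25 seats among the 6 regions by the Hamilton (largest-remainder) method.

A 1, B 13, C 1, D 1, E 1, F 8

Total 691425; standard divisor 691425/25 = 27657.
Standard quotas: A 0.7002, B 13.1979, C 0.8600, D 0.9261, E 1.0347, F 8.2811.
Lower quotas: A 0, B 13, C 0, D 0, E 1, F 8 (sum 22, leaving 3 seats).
Remainders in descending order: D 0.9261, C 0.8600, A 0.7002, F 0.2811, B 0.1979, E 0.0347.
The surplus seats go to D, C, A.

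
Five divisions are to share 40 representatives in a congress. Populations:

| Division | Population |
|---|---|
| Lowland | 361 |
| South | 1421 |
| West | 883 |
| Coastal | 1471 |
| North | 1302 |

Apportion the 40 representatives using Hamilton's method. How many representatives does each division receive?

The standard divisor is 5438/40 ≈ 135.95.
Standard quotas: Lowland 2.655, South 10.452, West 6.495, Coastal 10.820, North 9.577.
Lower quotas: Lowland 2, South 10, West 6, Coastal 10, North 9 (sum 37, leaving 3 seats).
Remainders in descending order: Coastal 0.820, Lowland 0.655, North 0.577, West 0.495, South 0.452.
Largest remainders: Coastal, Lowland, North receive the extra seats.

Lowland=3; South=10; West=6; Coastal=11; North=10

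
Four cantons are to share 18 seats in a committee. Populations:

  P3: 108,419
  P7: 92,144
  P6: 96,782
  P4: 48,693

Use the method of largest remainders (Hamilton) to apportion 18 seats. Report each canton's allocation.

P3 6, P7 5, P6 5, P4 2

Standard divisor: 346038 ÷ 18 ≈ 19224.333.
Standard quotas: P3 5.6397, P7 4.7931, P6 5.0343, P4 2.5329.
Lower quotas: P3 5, P7 4, P6 5, P4 2 (sum 16, leaving 2 seats).
Remainders in descending order: P7 0.7931, P3 0.6397, P4 0.5329, P6 0.0343.
The surplus seats go to P7, P3.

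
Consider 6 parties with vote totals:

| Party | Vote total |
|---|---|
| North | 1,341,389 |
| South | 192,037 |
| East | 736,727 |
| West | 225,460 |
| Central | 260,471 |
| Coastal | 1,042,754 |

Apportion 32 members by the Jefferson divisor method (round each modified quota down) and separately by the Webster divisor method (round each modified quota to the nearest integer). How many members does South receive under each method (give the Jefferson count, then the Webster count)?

Jefferson: North 12, South 1, East 6, West 2, Central 2, Coastal 9.
Webster: North 11, South 2, East 6, West 2, Central 2, Coastal 9.
South gets 1 under Jefferson and 2 under Webster.

1 and 2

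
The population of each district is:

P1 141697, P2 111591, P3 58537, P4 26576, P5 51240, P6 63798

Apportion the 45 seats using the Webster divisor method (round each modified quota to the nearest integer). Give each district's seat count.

P1: 14, P2: 11, P3: 6, P4: 3, P5: 5, P6: 6

Standard divisor 453439/45 ≈ 10076.422; standard quotas: P1 14.062, P2 11.074, P3 5.809, P4 2.637, P5 5.085, P6 6.331.
Rounding to the nearest integer gives P1 14, P2 11, P3 6, P4 3, P5 5, P6 6 — total 45, matching the house size, so no adjustment is needed.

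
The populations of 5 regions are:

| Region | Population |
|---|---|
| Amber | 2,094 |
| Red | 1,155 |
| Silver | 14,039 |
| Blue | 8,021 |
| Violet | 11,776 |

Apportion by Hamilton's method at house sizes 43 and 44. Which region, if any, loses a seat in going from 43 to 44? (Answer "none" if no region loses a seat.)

Amber

At 43 seats: Amber 3, Red 1, Silver 16, Blue 9, Violet 14.
At 44 seats: Amber 2, Red 1, Silver 17, Blue 10, Violet 14.
Amber drops from 3 to 2.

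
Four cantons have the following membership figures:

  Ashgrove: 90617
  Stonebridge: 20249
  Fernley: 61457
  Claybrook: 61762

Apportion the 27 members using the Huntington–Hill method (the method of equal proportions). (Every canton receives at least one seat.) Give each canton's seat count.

Ashgrove: 11; Stonebridge: 2; Fernley: 7; Claybrook: 7

With divisor 8453: modified quotas Ashgrove 10.720, Stonebridge 2.395, Fernley 7.270, Claybrook 7.307.
Geometric-mean thresholds: Ashgrove √(10·11)=10.488, Stonebridge √(2·3)=2.449, Fernley √(7·8)=7.483, Claybrook √(7·8)=7.483.
Each quota rounded against its threshold gives Ashgrove 11, Stonebridge 2, Fernley 7, Claybrook 7 (total 27).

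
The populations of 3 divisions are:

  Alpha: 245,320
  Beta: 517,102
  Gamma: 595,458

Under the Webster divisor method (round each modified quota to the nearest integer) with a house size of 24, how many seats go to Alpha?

4

Standard divisor 1357880/24 ≈ 56578.333; standard quotas: Alpha 4.336, Beta 9.140, Gamma 10.524.
Rounding to the nearest integer gives Alpha 4, Beta 9, Gamma 11 — total 24, matching the house size, so no adjustment is needed.
Alpha receives 4.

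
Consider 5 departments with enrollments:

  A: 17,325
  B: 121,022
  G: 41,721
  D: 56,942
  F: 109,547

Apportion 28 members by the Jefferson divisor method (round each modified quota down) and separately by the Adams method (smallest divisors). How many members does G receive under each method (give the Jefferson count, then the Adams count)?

Jefferson: A 1, B 10, G 3, D 5, F 9.
Adams: A 2, B 9, G 4, D 5, F 8.
G gets 3 under Jefferson and 4 under Adams.

3 and 4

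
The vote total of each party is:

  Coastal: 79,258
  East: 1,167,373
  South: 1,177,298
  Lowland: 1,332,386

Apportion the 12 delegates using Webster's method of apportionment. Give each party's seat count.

Coastal: 0, East: 4, South: 4, Lowland: 4

Standard divisor 3756315/12 ≈ 313026.25; standard quotas: Coastal 0.253, East 3.729, South 3.761, Lowland 4.256.
Rounding to the nearest integer gives Coastal 0, East 4, South 4, Lowland 4 — total 12, matching the house size, so no adjustment is needed.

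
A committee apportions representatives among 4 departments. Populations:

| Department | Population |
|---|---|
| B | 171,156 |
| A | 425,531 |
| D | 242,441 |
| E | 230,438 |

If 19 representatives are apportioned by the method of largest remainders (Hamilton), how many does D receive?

The standard divisor is 1069566/19 ≈ 56292.947.
Standard quotas: B 3.0405, A 7.5592, D 4.3068, E 4.0936.
Lower quotas: B 3, A 7, D 4, E 4 (sum 18, leaving 1 seat).
Remainders in descending order: A 0.5592, D 0.3068, E 0.0936, B 0.0405.
The surplus seat goes to A.
D receives 4.

4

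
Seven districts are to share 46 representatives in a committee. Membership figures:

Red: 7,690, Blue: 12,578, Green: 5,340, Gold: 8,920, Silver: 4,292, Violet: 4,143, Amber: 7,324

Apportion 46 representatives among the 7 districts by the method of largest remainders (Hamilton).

Red=7, Blue=11, Green=5, Gold=8, Silver=4, Violet=4, Amber=7

Standard divisor: 50287 ÷ 46 ≈ 1093.196.
Standard quotas: Red 7.0344, Blue 11.5057, Green 4.8848, Gold 8.1596, Silver 3.9261, Violet 3.7898, Amber 6.6996.
Lower quotas: Red 7, Blue 11, Green 4, Gold 8, Silver 3, Violet 3, Amber 6 (sum 42, leaving 4 seats).
Remainders in descending order: Silver 0.9261, Green 0.8848, Violet 0.7898, Amber 0.6996, Blue 0.5057, Gold 0.1596, Red 0.0344.
Largest remainders: Silver, Green, Violet, Amber receive the extra seats.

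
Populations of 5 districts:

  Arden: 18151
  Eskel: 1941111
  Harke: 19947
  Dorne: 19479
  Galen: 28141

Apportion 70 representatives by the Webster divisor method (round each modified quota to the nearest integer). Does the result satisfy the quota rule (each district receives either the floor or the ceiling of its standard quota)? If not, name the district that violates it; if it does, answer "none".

Eskel

Standard quotas: Arden 0.627, Eskel 67.040, Harke 0.689, Dorne 0.673, Galen 0.972.
Webster allocation: Arden 1, Eskel 66, Harke 1, Dorne 1, Galen 1.
Eskel has quota 67.040 (lower 67, upper 68) but receives 66 — outside the quota interval.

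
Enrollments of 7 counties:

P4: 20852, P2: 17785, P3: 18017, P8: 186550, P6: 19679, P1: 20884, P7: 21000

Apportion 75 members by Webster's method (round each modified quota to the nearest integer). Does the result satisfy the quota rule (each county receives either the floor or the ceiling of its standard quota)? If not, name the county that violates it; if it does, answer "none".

Standard quotas: P4 5.131, P2 4.377, P3 4.434, P8 45.908, P6 4.843, P1 5.139, P7 5.168.
Webster allocation: P4 5, P2 4, P3 4, P8 47, P6 5, P1 5, P7 5.
P8 has quota 45.908 (lower 45, upper 46) but receives 47 — outside the quota interval.

P8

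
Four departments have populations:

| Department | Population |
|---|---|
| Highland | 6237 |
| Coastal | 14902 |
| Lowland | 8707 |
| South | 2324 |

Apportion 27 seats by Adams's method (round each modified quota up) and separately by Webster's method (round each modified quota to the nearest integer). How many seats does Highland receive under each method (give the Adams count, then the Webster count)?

Adams: Highland 6, Coastal 12, Lowland 7, South 2.
Webster: Highland 5, Coastal 13, Lowland 7, South 2.
Highland gets 6 under Adams and 5 under Webster.

6 and 5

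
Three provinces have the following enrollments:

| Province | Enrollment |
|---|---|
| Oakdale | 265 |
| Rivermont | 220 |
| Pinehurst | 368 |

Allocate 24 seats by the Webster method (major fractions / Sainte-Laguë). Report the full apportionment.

Standard divisor 853/24 ≈ 35.542; standard quotas: Oakdale 7.456, Rivermont 6.190, Pinehurst 10.354.
Rounding to the nearest integer gives 7, 6, 10 = 23 seats, so the divisor must be adjusted.
With modified divisor 35.2: modified quotas Oakdale 7.528, Rivermont 6.250, Pinehurst 10.455.
Rounding to the nearest integer: Oakdale 8, Rivermont 6, Pinehurst 10 (total 24).

Oakdale=8; Rivermont=6; Pinehurst=10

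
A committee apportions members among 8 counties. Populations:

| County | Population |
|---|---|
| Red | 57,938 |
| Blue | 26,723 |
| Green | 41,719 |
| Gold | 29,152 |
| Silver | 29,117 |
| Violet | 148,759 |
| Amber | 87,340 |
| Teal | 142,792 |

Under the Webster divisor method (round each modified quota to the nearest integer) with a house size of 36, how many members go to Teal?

9

Standard divisor 563540/36 ≈ 15653.889; standard quotas: Red 3.701, Blue 1.707, Green 2.665, Gold 1.862, Silver 1.860, Violet 9.503, Amber 5.579, Teal 9.122.
Rounding to the nearest integer gives 4, 2, 3, 2, 2, 10, 6, 9 = 38 seats, so the divisor must be adjusted.
With modified divisor 16200: modified quotas Red 3.576, Blue 1.650, Green 2.575, Gold 1.800, Silver 1.797, Violet 9.183, Amber 5.391, Teal 8.814.
Rounding to the nearest integer: Red 4, Blue 2, Green 3, Gold 2, Silver 2, Violet 9, Amber 5, Teal 9 (total 36).
Teal receives 9.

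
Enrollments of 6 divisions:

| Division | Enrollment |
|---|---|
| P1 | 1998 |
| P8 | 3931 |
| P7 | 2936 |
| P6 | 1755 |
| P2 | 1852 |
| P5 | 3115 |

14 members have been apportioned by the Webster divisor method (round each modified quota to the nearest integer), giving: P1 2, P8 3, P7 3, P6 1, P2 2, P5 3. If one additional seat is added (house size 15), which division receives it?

P6

Priority for the next seat is population ÷ (current seats + 0.5).
Priorities: P1 799.200, P8 1123.143, P7 838.857, P6 1170.000, P2 740.800, P5 890.000.
Highest priority: P6.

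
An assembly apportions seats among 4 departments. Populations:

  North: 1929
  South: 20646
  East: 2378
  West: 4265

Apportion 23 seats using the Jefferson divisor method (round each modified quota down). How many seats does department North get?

Standard divisor 29218/23 ≈ 1270.348; standard quotas: North 1.518, South 16.252, East 1.872, West 3.357.
Rounding down gives 1, 16, 1, 3 = 21 seats, so the divisor must be adjusted.
With modified divisor 1170: modified quotas North 1.649, South 17.646, East 2.032, West 3.645.
Rounding down: North 1, South 17, East 2, West 3 (total 23).
North receives 1.

1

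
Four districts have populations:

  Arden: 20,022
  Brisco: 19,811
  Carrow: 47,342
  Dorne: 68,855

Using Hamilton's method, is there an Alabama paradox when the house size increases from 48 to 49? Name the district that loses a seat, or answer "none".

none

At 48 seats: Arden 6, Brisco 6, Carrow 15, Dorne 21.
At 49 seats: Arden 6, Brisco 6, Carrow 15, Dorne 22.
No district's allocation decreased.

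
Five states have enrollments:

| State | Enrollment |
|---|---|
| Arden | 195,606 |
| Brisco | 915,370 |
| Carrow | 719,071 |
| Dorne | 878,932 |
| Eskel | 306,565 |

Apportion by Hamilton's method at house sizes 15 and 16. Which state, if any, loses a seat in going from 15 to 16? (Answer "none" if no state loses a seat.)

At 15 seats: Arden 1, Brisco 5, Carrow 4, Dorne 4, Eskel 1.
At 16 seats: Arden 1, Brisco 5, Carrow 4, Dorne 5, Eskel 1.
No state's allocation decreased.

none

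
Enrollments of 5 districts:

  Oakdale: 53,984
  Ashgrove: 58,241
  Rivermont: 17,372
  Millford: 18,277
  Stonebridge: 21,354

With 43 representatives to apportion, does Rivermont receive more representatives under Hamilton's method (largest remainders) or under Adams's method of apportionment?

Hamilton: Oakdale 14, Ashgrove 15, Rivermont 4, Millford 5, Stonebridge 5.
Adams: Oakdale 13, Ashgrove 14, Rivermont 5, Millford 5, Stonebridge 6.
Rivermont gets 4 under Hamilton and 5 under Adams.

Adams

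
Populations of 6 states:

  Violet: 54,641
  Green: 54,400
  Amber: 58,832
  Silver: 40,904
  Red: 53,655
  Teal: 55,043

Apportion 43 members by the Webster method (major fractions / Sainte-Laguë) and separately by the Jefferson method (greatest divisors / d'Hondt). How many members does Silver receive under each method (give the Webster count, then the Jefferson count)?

6 and 5

Webster: Violet 7, Green 7, Amber 8, Silver 6, Red 7, Teal 8.
Jefferson: Violet 8, Green 7, Amber 8, Silver 5, Red 7, Teal 8.
Silver gets 6 under Webster and 5 under Jefferson.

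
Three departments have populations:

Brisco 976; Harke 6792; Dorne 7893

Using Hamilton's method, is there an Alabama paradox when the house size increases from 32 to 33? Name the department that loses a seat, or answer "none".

At 32 seats: Brisco 2, Harke 14, Dorne 16.
At 33 seats: Brisco 2, Harke 14, Dorne 17.
No department's allocation decreased.

none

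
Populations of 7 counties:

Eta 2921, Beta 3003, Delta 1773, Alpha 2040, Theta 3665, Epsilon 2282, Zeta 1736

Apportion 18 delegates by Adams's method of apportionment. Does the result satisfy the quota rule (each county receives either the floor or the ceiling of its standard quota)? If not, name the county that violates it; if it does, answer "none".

Standard quotas: Eta 3.018, Beta 3.103, Delta 1.832, Alpha 2.108, Theta 3.787, Epsilon 2.358, Zeta 1.794.
Adams allocation: Eta 3, Beta 3, Delta 2, Alpha 2, Theta 4, Epsilon 2, Zeta 2.
Every allocation lies between the lower and upper quota.

none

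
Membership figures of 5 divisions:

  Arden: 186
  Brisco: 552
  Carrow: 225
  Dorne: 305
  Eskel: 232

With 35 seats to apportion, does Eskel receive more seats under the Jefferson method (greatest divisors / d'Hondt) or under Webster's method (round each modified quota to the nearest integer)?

Webster

Jefferson: Arden 4, Brisco 14, Carrow 5, Dorne 7, Eskel 5.
Webster: Arden 4, Brisco 13, Carrow 5, Dorne 7, Eskel 6.
Eskel gets 5 under Jefferson and 6 under Webster.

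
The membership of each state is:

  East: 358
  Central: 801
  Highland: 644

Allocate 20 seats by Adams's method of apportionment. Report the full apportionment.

Standard divisor 1803/20 ≈ 90.15; standard quotas: East 3.971, Central 8.885, Highland 7.144.
Rounding up gives 4, 9, 8 = 21 seats, so the divisor must be adjusted.
With modified divisor 96: modified quotas East 3.729, Central 8.344, Highland 6.708.
Rounding up: East 4, Central 9, Highland 7 (total 20).

East=4; Central=9; Highland=7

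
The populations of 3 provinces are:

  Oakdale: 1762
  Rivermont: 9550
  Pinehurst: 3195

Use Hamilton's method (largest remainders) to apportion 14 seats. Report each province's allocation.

Oakdale=2, Rivermont=9, Pinehurst=3

The standard divisor is 14507/14 ≈ 1036.214.
Standard quotas: Oakdale 1.7004, Rivermont 9.2162, Pinehurst 3.0833.
Lower quotas: Oakdale 1, Rivermont 9, Pinehurst 3 (sum 13, leaving 1 seat).
Remainders in descending order: Oakdale 0.7004, Rivermont 0.2162, Pinehurst 0.0833.
The surplus seat goes to Oakdale.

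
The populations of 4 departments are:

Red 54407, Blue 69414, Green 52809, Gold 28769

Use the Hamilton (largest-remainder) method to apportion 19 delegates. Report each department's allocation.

Total 205399; standard divisor 205399/19 ≈ 10810.474.
Standard quotas: Red 5.0328, Blue 6.4210, Green 4.8850, Gold 2.6612.
Lower quotas: Red 5, Blue 6, Green 4, Gold 2 (sum 17, leaving 2 seats).
Remainders in descending order: Green 0.8850, Gold 0.6612, Blue 0.4210, Red 0.0328.
The surplus seats go to Green, Gold.

Red 5, Blue 6, Green 5, Gold 3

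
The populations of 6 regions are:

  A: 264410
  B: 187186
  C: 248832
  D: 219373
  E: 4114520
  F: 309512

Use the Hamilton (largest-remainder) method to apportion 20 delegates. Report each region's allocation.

A: 1; B: 1; C: 1; D: 1; E: 15; F: 1

The standard divisor is 5343833/20 ≈ 267191.65.
Standard quotas: A 0.9896, B 0.7006, C 0.9313, D 0.8210, E 15.3991, F 1.1584.
Lower quotas: A 0, B 0, C 0, D 0, E 15, F 1 (sum 16, leaving 4 seats).
Remainders in descending order: A 0.9896, C 0.9313, D 0.8210, B 0.7006, E 0.3991, F 0.1584.
Largest remainders: A, C, D, B receive the extra seats.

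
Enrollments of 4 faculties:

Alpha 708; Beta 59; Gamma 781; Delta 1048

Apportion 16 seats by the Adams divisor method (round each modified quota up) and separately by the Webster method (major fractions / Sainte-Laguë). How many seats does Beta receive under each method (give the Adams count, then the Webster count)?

1 and 0

Adams: Alpha 4, Beta 1, Gamma 5, Delta 6.
Webster: Alpha 4, Beta 0, Gamma 5, Delta 7.
Beta gets 1 under Adams and 0 under Webster.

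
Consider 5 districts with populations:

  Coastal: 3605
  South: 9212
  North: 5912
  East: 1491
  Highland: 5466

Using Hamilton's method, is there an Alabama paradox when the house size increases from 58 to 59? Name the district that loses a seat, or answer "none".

At 58 seats: Coastal 8, South 21, North 13, East 4, Highland 12.
At 59 seats: Coastal 8, South 21, North 14, East 3, Highland 13.
East drops from 4 to 3.

East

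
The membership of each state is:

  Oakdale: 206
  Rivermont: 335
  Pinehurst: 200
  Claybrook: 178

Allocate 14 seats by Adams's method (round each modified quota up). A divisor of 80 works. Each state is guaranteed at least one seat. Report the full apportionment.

With modified divisor 80: modified quotas Oakdale 2.575, Rivermont 4.188, Pinehurst 2.500, Claybrook 2.225.
Rounding up: Oakdale 3, Rivermont 5, Pinehurst 3, Claybrook 3 (total 14).

Oakdale=3, Rivermont=5, Pinehurst=3, Claybrook=3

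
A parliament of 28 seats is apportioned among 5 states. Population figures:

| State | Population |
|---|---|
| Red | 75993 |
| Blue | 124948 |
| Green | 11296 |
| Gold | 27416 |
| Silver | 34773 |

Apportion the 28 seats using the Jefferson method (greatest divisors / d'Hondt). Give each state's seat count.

Red 8; Blue 13; Green 1; Gold 3; Silver 3

Standard divisor 274426/28 ≈ 9800.929; standard quotas: Red 7.754, Blue 12.749, Green 1.153, Gold 2.797, Silver 3.548.
Rounding down gives 7, 12, 1, 2, 3 = 25 seats, so the divisor must be adjusted.
With modified divisor 9000: modified quotas Red 8.444, Blue 13.883, Green 1.255, Gold 3.046, Silver 3.864.
Rounding down: Red 8, Blue 13, Green 1, Gold 3, Silver 3 (total 28).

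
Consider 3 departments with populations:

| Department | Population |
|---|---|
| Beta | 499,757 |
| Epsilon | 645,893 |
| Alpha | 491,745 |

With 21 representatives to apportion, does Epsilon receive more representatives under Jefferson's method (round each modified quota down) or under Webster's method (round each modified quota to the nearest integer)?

Jefferson

Jefferson: Beta 6, Epsilon 9, Alpha 6.
Webster: Beta 7, Epsilon 8, Alpha 6.
Epsilon gets 9 under Jefferson and 8 under Webster.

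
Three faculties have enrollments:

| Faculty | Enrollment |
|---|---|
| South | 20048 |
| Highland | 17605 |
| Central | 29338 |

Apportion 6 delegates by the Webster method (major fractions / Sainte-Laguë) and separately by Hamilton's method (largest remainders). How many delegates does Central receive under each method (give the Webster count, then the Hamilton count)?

Webster: South 2, Highland 2, Central 2.
Hamilton: South 2, Highland 1, Central 3.
Central gets 2 under Webster and 3 under Hamilton.

2 and 3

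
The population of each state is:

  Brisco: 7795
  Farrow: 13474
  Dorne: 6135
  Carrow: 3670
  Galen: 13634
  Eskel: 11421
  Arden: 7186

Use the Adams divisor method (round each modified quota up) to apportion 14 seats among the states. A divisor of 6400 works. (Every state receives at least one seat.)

With modified divisor 6400: modified quotas Brisco 1.218, Farrow 2.105, Dorne 0.959, Carrow 0.573, Galen 2.130, Eskel 1.785, Arden 1.123.
Rounding up: Brisco 2, Farrow 3, Dorne 1, Carrow 1, Galen 3, Eskel 2, Arden 2 (total 14).

Brisco 2; Farrow 3; Dorne 1; Carrow 1; Galen 3; Eskel 2; Arden 2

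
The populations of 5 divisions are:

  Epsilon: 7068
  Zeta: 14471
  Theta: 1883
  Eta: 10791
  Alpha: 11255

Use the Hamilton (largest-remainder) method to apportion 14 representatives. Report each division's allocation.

The standard divisor is 45468/14 ≈ 3247.714.
Standard quotas: Epsilon 2.1763, Zeta 4.4557, Theta 0.5798, Eta 3.3226, Alpha 3.4655.
Lower quotas: Epsilon 2, Zeta 4, Theta 0, Eta 3, Alpha 3 (sum 12, leaving 2 seats).
Remainders in descending order: Theta 0.5798, Alpha 0.4655, Zeta 0.4557, Eta 0.3226, Epsilon 0.1763.
Largest remainders: Theta, Alpha receive the extra seats.

Epsilon 2; Zeta 4; Theta 1; Eta 3; Alpha 4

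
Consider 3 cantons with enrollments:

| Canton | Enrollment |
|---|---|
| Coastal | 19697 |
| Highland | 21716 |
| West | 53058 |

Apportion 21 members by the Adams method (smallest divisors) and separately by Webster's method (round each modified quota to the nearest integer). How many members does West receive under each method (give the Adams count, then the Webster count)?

11 and 12

Adams: Coastal 5, Highland 5, West 11.
Webster: Coastal 4, Highland 5, West 12.
West gets 11 under Adams and 12 under Webster.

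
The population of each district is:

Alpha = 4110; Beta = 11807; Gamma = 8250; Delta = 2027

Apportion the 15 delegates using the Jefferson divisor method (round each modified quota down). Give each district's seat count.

Standard divisor 26194/15 ≈ 1746.267; standard quotas: Alpha 2.354, Beta 6.761, Gamma 4.724, Delta 1.161.
Rounding down gives 2, 6, 4, 1 = 13 seats, so the divisor must be adjusted.
With modified divisor 1600: modified quotas Alpha 2.569, Beta 7.379, Gamma 5.156, Delta 1.267.
Rounding down: Alpha 2, Beta 7, Gamma 5, Delta 1 (total 15).

Alpha 2; Beta 7; Gamma 5; Delta 1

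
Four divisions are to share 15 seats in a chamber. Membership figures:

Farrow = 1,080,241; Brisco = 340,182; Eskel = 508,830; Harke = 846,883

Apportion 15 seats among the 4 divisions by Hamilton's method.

Farrow 6, Brisco 2, Eskel 3, Harke 4

Standard divisor: 2776136 ÷ 15 ≈ 185075.733.
Standard quotas: Farrow 5.8368, Brisco 1.8381, Eskel 2.7493, Harke 4.5759.
Lower quotas: Farrow 5, Brisco 1, Eskel 2, Harke 4 (sum 12, leaving 3 seats).
Remainders in descending order: Brisco 0.8381, Farrow 0.8368, Eskel 0.7493, Harke 0.5759.
Largest remainders: Brisco, Farrow, Eskel receive the extra seats.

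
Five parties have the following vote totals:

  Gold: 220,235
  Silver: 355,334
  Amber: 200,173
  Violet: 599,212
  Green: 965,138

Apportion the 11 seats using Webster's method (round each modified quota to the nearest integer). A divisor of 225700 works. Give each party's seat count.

With modified divisor 225700: modified quotas Gold 0.976, Silver 1.574, Amber 0.887, Violet 2.655, Green 4.276.
Rounding to the nearest integer: Gold 1, Silver 2, Amber 1, Violet 3, Green 4 (total 11).

Gold 1, Silver 2, Amber 1, Violet 3, Green 4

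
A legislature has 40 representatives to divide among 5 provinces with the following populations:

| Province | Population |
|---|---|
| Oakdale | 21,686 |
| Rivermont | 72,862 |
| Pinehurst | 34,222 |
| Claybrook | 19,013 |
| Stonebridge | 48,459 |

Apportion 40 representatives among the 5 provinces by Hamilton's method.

Total 196242; standard divisor 196242/40 ≈ 4906.05.
Standard quotas: Oakdale 4.4203, Rivermont 14.8515, Pinehurst 6.9755, Claybrook 3.8754, Stonebridge 9.8774.
Lower quotas: Oakdale 4, Rivermont 14, Pinehurst 6, Claybrook 3, Stonebridge 9 (sum 36, leaving 4 seats).
Remainders in descending order: Pinehurst 0.9755, Stonebridge 0.8774, Claybrook 0.8754, Rivermont 0.8515, Oakdale 0.4203.
Largest remainders: Pinehurst, Stonebridge, Claybrook, Rivermont receive the extra seats.

Oakdale: 4, Rivermont: 15, Pinehurst: 7, Claybrook: 4, Stonebridge: 10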